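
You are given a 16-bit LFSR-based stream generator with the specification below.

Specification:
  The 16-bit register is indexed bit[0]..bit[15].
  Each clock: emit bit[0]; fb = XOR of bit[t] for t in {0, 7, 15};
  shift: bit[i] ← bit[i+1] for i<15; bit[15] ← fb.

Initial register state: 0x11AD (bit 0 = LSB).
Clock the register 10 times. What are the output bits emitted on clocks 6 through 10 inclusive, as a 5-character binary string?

reg_0 = 0x11AD
clock 1: out=1, reg = 0x08D6
clock 2: out=0, reg = 0x846B
clock 3: out=1, reg = 0x4235
clock 4: out=1, reg = 0xA11A
clock 5: out=0, reg = 0xD08D
clock 6: out=1, reg = 0xE846
clock 7: out=0, reg = 0xF423
clock 8: out=1, reg = 0x7A11
clock 9: out=1, reg = 0xBD08
clock 10: out=0, reg = 0xDE84

10110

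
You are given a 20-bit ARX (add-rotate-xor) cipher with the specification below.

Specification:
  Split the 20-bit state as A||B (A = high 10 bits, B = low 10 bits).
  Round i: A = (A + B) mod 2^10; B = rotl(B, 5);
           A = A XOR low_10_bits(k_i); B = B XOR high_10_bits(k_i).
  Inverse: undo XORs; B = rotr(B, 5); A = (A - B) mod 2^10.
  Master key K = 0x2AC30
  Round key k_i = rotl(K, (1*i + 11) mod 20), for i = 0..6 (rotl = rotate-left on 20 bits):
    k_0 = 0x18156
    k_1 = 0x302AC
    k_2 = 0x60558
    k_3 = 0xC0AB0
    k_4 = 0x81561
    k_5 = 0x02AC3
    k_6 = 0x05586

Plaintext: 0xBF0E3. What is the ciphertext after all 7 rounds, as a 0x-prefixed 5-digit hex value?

0x7C688

s_0 = plaintext = 0xBF0E3
s_1 = Round(s_0, k_0) = 0xA2407
s_2 = Round(s_1, k_1) = 0x0F020
s_3 = Round(s_2, k_2) = 0x41180
s_4 = Round(s_3, k_3) = 0x0D30E
s_5 = Round(s_4, k_4) = 0x88FDD
s_6 = Round(s_5, k_5) = 0x30FB4
s_7 = Round(s_6, k_6) = 0x7C688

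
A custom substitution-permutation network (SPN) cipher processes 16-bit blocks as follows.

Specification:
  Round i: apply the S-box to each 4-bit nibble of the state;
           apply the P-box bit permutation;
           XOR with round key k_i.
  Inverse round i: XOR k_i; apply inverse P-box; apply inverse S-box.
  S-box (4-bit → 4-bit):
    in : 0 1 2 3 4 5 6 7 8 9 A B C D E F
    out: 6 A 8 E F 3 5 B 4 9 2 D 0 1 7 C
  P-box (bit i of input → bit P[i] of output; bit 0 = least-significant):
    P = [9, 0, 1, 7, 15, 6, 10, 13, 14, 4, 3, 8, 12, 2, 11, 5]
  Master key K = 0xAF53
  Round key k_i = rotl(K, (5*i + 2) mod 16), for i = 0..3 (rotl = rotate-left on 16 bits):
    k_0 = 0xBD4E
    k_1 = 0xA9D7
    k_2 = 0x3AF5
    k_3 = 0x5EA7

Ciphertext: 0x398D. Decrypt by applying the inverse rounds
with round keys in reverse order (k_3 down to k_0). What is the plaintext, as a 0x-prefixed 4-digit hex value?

s_0 = ciphertext = 0x398D
s_1 = InvRound(s_0, k_3) = 0x2BF6
s_2 = InvRound(s_1, k_2) = 0xD2C0
s_3 = InvRound(s_2, k_1) = 0xE72E
s_4 = InvRound(s_3, k_0) = 0xBDAD

0xBDAD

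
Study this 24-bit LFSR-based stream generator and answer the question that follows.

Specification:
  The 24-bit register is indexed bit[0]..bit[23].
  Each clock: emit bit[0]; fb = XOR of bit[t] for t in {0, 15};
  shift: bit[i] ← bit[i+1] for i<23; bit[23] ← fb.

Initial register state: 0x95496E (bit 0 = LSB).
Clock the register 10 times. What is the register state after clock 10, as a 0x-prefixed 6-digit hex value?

0x112552

reg_0 = 0x95496E
clock 1: out=0, reg = 0x4AA4B7
clock 2: out=1, reg = 0x25525B
clock 3: out=1, reg = 0x92A92D
clock 4: out=1, reg = 0x495496
clock 5: out=0, reg = 0x24AA4B
clock 6: out=1, reg = 0x125525
clock 7: out=1, reg = 0x892A92
clock 8: out=0, reg = 0x449549
clock 9: out=1, reg = 0x224AA4
clock 10: out=0, reg = 0x112552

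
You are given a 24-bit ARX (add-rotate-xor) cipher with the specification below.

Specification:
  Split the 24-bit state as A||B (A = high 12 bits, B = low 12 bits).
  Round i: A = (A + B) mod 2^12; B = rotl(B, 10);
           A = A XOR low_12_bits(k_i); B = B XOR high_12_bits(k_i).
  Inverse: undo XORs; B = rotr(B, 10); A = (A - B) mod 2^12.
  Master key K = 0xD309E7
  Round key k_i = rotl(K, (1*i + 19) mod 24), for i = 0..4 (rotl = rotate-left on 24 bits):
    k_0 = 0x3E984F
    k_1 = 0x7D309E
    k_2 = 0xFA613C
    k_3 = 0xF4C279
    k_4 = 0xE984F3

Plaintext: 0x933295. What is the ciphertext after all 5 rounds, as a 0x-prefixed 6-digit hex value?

0x640BA9

s_0 = plaintext = 0x933295
s_1 = Round(s_0, k_0) = 0x38774C
s_2 = Round(s_1, k_1) = 0xA4D600
s_3 = Round(s_2, k_2) = 0x171E26
s_4 = Round(s_3, k_3) = 0xDEE4C5
s_5 = Round(s_4, k_4) = 0x640BA9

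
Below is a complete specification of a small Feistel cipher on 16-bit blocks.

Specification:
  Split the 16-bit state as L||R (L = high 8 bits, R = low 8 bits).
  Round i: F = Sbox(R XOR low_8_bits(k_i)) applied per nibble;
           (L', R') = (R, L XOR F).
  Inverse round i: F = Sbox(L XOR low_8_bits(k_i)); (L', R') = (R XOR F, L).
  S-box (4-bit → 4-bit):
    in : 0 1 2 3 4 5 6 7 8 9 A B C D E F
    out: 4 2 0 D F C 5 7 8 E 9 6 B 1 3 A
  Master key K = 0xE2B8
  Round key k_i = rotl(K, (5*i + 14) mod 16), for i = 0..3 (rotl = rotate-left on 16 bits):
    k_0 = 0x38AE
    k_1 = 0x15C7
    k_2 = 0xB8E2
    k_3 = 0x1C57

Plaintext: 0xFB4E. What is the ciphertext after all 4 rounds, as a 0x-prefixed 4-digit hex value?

0xF091

s_0 = plaintext = 0xFB4E
s_1 = Round(s_0, k_0) = 0x4ECF
s_2 = Round(s_1, k_1) = 0xCF06
s_3 = Round(s_2, k_2) = 0x06F0
s_4 = Round(s_3, k_3) = 0xF091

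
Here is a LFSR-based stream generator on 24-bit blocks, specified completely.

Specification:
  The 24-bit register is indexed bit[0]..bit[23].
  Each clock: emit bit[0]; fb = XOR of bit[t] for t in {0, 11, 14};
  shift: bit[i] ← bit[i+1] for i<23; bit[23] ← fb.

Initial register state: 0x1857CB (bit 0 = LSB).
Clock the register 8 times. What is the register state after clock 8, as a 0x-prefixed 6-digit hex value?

reg_0 = 0x1857CB
clock 1: out=1, reg = 0x0C2BE5
clock 2: out=1, reg = 0x0615F2
clock 3: out=0, reg = 0x030AF9
clock 4: out=1, reg = 0x01857C
clock 5: out=0, reg = 0x00C2BE
clock 6: out=0, reg = 0x80615F
clock 7: out=1, reg = 0x4030AF
clock 8: out=1, reg = 0xA01857

0xA01857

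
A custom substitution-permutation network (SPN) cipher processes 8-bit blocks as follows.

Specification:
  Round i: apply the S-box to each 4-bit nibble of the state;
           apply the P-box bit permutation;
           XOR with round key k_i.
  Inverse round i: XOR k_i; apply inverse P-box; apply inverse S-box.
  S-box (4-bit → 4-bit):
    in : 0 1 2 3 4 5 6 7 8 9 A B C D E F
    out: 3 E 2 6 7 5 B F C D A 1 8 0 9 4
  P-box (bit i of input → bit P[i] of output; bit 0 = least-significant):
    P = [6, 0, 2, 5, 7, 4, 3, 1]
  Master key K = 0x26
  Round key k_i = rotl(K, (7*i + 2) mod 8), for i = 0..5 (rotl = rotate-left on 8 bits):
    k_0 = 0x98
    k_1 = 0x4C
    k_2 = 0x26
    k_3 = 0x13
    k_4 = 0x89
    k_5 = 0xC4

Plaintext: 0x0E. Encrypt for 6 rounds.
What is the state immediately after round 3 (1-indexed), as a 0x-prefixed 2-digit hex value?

0x0F

s_0 = plaintext = 0x0E
s_1 = Round(s_0, k_0) = 0x68
s_2 = Round(s_1, k_1) = 0xFA
s_3 = Round(s_2, k_2) = 0x0F
s_4 = Round(s_3, k_3) = 0x87
s_5 = Round(s_4, k_4) = 0xE6
s_6 = Round(s_5, k_5) = 0x27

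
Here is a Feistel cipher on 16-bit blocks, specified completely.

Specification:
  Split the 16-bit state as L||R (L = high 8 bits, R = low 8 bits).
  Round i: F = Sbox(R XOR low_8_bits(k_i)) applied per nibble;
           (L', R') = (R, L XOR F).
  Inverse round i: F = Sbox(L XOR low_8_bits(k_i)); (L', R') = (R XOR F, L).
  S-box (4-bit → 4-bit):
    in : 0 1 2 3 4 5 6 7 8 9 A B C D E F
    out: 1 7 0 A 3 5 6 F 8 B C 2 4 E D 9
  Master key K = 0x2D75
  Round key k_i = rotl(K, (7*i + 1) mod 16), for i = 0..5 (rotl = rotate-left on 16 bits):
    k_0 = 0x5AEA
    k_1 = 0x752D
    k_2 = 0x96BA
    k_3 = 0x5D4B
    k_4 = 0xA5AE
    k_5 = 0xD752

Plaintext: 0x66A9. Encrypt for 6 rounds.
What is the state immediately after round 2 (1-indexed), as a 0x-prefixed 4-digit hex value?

0x5C5E

s_0 = plaintext = 0x66A9
s_1 = Round(s_0, k_0) = 0xA95C
s_2 = Round(s_1, k_1) = 0x5C5E
s_3 = Round(s_2, k_2) = 0x5E8F
s_4 = Round(s_3, k_3) = 0x8F1D
s_5 = Round(s_4, k_4) = 0x1DA5
s_6 = Round(s_5, k_5) = 0xA582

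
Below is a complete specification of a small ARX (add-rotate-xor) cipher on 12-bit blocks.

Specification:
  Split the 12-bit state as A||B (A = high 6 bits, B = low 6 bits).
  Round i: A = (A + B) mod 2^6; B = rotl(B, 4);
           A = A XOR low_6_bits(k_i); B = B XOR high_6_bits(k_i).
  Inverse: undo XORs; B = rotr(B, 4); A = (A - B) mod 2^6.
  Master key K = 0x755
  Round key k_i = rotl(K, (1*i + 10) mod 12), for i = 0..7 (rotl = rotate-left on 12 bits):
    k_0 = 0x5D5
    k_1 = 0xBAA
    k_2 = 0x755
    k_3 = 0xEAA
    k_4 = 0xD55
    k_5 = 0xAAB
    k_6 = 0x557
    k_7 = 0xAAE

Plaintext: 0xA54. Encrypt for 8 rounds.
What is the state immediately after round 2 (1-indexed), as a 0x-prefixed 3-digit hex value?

0x40A

s_0 = plaintext = 0xA54
s_1 = Round(s_0, k_0) = 0xA12
s_2 = Round(s_1, k_1) = 0x40A
s_3 = Round(s_2, k_2) = 0x3FF
s_4 = Round(s_3, k_3) = 0x905
s_5 = Round(s_4, k_4) = 0xF24
s_6 = Round(s_5, k_5) = 0x2E3
s_7 = Round(s_6, k_6) = 0xE6D
s_8 = Round(s_7, k_7) = 0x231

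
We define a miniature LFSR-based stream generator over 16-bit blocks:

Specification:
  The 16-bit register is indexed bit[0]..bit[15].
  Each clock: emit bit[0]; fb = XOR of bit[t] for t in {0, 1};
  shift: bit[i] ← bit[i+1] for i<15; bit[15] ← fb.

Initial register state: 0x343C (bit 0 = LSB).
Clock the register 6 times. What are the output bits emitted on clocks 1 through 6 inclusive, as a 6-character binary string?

001111

reg_0 = 0x343C
clock 1: out=0, reg = 0x1A1E
clock 2: out=0, reg = 0x8D0F
clock 3: out=1, reg = 0x4687
clock 4: out=1, reg = 0x2343
clock 5: out=1, reg = 0x11A1
clock 6: out=1, reg = 0x88D0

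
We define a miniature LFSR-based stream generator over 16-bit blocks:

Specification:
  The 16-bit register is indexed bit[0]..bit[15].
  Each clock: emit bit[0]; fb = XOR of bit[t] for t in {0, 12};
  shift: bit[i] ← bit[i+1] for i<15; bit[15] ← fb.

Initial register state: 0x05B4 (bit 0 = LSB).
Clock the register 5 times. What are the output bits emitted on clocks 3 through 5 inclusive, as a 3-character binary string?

reg_0 = 0x05B4
clock 1: out=0, reg = 0x02DA
clock 2: out=0, reg = 0x016D
clock 3: out=1, reg = 0x80B6
clock 4: out=0, reg = 0x405B
clock 5: out=1, reg = 0xA02D

101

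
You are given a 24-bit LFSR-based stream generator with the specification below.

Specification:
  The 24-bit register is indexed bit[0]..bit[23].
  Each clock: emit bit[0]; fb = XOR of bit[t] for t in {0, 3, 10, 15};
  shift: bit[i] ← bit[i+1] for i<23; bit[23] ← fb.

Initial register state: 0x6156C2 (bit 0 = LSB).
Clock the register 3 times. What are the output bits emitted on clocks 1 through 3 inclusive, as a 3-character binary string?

reg_0 = 0x6156C2
clock 1: out=0, reg = 0xB0AB61
clock 2: out=1, reg = 0x5855B0
clock 3: out=0, reg = 0xAC2AD8

010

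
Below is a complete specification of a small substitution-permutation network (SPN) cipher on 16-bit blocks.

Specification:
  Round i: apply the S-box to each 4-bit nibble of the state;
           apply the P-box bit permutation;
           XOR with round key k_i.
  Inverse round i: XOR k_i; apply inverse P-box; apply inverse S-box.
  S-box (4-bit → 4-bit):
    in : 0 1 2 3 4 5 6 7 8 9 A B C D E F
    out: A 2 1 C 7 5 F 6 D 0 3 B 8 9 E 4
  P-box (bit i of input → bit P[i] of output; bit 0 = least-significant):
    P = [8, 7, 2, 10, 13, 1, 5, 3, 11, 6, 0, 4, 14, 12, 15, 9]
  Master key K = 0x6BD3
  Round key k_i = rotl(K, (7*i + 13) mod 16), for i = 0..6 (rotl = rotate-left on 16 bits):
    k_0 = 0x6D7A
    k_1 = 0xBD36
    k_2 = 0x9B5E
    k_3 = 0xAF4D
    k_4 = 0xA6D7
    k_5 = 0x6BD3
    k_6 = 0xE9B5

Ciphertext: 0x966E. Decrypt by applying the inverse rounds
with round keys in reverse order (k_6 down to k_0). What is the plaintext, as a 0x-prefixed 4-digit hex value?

s_0 = ciphertext = 0x966E
s_1 = InvRound(s_0, k_6) = 0xB6BB
s_2 = InvRound(s_1, k_5) = 0x4A3D
s_3 = InvRound(s_2, k_4) = 0x5A60
s_4 = InvRound(s_3, k_3) = 0x4F88
s_5 = InvRound(s_4, k_2) = 0x401E
s_6 = InvRound(s_5, k_1) = 0x428D
s_7 = InvRound(s_6, k_0) = 0xC646

0xC646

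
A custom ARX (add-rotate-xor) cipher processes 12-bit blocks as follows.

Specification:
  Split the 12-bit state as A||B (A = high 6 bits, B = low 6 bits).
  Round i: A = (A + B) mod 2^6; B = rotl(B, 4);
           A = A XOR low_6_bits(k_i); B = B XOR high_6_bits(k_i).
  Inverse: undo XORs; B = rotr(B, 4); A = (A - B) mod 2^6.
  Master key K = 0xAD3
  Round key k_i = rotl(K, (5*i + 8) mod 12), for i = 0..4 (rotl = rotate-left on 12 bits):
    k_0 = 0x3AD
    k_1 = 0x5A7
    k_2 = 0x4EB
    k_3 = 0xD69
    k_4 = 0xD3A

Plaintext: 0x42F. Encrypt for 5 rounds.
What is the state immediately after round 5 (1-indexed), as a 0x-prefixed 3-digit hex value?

0x3EF

s_0 = plaintext = 0x42F
s_1 = Round(s_0, k_0) = 0x4B5
s_2 = Round(s_1, k_1) = 0x80B
s_3 = Round(s_2, k_2) = 0x021
s_4 = Round(s_3, k_3) = 0x22D
s_5 = Round(s_4, k_4) = 0x3EF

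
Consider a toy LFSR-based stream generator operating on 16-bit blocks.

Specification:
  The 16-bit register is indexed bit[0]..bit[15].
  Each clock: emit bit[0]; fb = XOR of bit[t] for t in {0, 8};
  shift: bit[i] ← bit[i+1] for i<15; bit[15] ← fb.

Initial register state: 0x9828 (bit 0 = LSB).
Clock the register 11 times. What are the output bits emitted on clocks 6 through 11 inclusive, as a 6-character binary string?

100000

reg_0 = 0x9828
clock 1: out=0, reg = 0x4C14
clock 2: out=0, reg = 0x260A
clock 3: out=0, reg = 0x1305
clock 4: out=1, reg = 0x0982
clock 5: out=0, reg = 0x84C1
clock 6: out=1, reg = 0xC260
clock 7: out=0, reg = 0x6130
clock 8: out=0, reg = 0xB098
clock 9: out=0, reg = 0x584C
clock 10: out=0, reg = 0x2C26
clock 11: out=0, reg = 0x1613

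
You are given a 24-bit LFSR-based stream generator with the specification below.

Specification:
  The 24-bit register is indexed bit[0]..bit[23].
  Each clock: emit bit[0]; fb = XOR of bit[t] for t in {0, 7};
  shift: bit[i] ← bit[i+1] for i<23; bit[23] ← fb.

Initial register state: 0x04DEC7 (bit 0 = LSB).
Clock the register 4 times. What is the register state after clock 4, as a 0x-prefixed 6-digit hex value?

reg_0 = 0x04DEC7
clock 1: out=1, reg = 0x026F63
clock 2: out=1, reg = 0x8137B1
clock 3: out=1, reg = 0x409BD8
clock 4: out=0, reg = 0xA04DEC

0xA04DEC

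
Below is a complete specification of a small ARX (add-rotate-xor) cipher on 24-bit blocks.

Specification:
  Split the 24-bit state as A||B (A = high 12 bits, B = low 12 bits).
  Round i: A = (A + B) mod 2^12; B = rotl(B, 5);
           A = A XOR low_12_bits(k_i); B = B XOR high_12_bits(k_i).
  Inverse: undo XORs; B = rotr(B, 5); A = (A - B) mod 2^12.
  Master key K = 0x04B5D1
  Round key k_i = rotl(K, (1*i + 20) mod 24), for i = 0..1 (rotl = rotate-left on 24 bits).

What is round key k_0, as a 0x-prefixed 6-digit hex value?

K = 0x04B5D1
k_0 = rotl(K, (1*0+20) mod 24) = rotl(K, 20) = 0x104B5D

0x104B5D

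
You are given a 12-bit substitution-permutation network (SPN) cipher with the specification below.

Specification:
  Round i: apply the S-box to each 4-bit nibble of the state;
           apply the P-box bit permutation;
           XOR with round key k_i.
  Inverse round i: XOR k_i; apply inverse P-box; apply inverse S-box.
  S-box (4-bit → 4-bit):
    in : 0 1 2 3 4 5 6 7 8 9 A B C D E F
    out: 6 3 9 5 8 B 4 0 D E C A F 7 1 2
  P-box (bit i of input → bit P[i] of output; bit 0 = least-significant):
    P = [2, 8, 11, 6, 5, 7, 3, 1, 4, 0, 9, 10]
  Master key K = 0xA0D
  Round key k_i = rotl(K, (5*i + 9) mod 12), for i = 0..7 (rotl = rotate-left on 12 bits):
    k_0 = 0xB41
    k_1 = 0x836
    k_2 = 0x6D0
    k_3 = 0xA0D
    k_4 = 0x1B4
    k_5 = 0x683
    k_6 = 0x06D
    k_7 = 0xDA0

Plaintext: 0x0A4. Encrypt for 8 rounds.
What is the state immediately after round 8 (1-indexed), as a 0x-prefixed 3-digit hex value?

0x0D0

s_0 = plaintext = 0x0A4
s_1 = Round(s_0, k_0) = 0x90A
s_2 = Round(s_1, k_1) = 0x6FF
s_3 = Round(s_2, k_2) = 0x550
s_4 = Round(s_3, k_3) = 0x7BE
s_5 = Round(s_4, k_4) = 0x132
s_6 = Round(s_5, k_5) = 0x6FE
s_7 = Round(s_6, k_6) = 0x2E9
s_8 = Round(s_7, k_7) = 0x0D0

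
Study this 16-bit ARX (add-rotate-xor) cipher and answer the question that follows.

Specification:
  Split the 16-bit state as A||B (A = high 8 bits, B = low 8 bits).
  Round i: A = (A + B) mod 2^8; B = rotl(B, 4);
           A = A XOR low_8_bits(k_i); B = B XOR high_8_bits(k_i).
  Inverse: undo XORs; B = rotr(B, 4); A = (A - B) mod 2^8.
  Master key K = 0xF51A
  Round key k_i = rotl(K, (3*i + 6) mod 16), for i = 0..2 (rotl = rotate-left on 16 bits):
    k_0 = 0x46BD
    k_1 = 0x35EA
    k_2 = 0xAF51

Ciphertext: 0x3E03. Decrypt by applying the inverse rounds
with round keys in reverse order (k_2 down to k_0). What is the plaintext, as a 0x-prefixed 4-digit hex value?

s_0 = ciphertext = 0x3E03
s_1 = InvRound(s_0, k_2) = 0xA5CA
s_2 = InvRound(s_1, k_1) = 0x50FF
s_3 = InvRound(s_2, k_0) = 0x529B

0x529B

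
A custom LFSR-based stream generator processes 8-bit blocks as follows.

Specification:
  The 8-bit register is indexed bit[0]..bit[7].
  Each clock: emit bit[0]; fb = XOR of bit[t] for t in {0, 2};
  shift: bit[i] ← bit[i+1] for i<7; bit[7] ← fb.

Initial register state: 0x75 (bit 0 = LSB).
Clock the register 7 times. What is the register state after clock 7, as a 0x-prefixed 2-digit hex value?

reg_0 = 0x75
clock 1: out=1, reg = 0x3A
clock 2: out=0, reg = 0x1D
clock 3: out=1, reg = 0x0E
clock 4: out=0, reg = 0x87
clock 5: out=1, reg = 0x43
clock 6: out=1, reg = 0xA1
clock 7: out=1, reg = 0xD0

0xD0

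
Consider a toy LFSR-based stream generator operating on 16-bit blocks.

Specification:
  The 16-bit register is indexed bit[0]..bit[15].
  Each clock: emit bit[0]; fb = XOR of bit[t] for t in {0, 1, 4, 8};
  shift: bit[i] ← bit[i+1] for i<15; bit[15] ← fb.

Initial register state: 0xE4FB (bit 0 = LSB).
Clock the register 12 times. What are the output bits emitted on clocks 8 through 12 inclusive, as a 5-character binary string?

reg_0 = 0xE4FB
clock 1: out=1, reg = 0xF27D
clock 2: out=1, reg = 0x793E
clock 3: out=0, reg = 0xBC9F
clock 4: out=1, reg = 0xDE4F
clock 5: out=1, reg = 0x6F27
clock 6: out=1, reg = 0xB793
clock 7: out=1, reg = 0x5BC9
clock 8: out=1, reg = 0x2DE4
clock 9: out=0, reg = 0x96F2
clock 10: out=0, reg = 0x4B79
clock 11: out=1, reg = 0xA5BC
clock 12: out=0, reg = 0x52DE

10010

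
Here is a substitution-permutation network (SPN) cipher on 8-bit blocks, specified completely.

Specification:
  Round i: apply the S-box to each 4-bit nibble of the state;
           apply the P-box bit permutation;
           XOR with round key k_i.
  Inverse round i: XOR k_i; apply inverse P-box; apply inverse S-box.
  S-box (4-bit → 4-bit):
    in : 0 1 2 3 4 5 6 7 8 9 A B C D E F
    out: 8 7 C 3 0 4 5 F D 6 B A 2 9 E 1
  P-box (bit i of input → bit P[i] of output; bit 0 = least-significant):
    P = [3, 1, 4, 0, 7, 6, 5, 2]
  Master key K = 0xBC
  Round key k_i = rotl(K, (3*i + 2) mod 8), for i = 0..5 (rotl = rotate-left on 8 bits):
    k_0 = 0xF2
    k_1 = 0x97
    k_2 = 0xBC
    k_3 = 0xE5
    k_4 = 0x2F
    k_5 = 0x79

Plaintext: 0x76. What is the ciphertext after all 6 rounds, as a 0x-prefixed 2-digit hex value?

s_0 = plaintext = 0x76
s_1 = Round(s_0, k_0) = 0x0E
s_2 = Round(s_1, k_1) = 0x80
s_3 = Round(s_2, k_2) = 0x19
s_4 = Round(s_3, k_3) = 0x17
s_5 = Round(s_4, k_4) = 0xD4
s_6 = Round(s_5, k_5) = 0xFD

0xFD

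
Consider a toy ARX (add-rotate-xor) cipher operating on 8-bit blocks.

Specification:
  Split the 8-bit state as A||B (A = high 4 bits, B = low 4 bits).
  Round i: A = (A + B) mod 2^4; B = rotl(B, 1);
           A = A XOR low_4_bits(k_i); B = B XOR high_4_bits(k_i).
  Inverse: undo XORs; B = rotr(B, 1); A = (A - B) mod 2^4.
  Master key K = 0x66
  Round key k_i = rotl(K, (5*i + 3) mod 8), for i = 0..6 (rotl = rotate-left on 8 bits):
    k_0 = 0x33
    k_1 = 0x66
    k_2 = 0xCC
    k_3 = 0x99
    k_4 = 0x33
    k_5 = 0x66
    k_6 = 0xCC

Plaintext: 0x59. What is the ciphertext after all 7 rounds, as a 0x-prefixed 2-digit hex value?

0x20

s_0 = plaintext = 0x59
s_1 = Round(s_0, k_0) = 0xD0
s_2 = Round(s_1, k_1) = 0xB6
s_3 = Round(s_2, k_2) = 0xD0
s_4 = Round(s_3, k_3) = 0x49
s_5 = Round(s_4, k_4) = 0xE0
s_6 = Round(s_5, k_5) = 0x86
s_7 = Round(s_6, k_6) = 0x20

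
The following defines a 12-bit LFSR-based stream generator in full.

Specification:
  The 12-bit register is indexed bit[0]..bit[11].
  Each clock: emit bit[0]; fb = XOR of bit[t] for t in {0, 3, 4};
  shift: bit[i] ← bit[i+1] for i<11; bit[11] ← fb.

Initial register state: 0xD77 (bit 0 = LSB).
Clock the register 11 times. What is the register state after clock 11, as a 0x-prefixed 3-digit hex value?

0xC1D

reg_0 = 0xD77
clock 1: out=1, reg = 0x6BB
clock 2: out=1, reg = 0xB5D
clock 3: out=1, reg = 0xDAE
clock 4: out=0, reg = 0xED7
clock 5: out=1, reg = 0x76B
clock 6: out=1, reg = 0x3B5
clock 7: out=1, reg = 0x1DA
clock 8: out=0, reg = 0x0ED
clock 9: out=1, reg = 0x076
clock 10: out=0, reg = 0x83B
clock 11: out=1, reg = 0xC1D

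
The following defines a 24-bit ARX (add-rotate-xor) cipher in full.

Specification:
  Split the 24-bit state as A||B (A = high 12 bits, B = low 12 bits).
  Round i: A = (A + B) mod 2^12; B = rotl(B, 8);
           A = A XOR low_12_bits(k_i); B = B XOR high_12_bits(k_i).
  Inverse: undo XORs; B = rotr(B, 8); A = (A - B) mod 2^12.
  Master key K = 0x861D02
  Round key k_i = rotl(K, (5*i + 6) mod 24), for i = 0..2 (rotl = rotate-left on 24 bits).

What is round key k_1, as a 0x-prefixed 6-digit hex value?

0xE81430

K = 0x861D02
k_0 = rotl(K, (5*0+6) mod 24) = rotl(K, 6) = 0x8740A1
k_1 = rotl(K, (5*1+6) mod 24) = rotl(K, 11) = 0xE81430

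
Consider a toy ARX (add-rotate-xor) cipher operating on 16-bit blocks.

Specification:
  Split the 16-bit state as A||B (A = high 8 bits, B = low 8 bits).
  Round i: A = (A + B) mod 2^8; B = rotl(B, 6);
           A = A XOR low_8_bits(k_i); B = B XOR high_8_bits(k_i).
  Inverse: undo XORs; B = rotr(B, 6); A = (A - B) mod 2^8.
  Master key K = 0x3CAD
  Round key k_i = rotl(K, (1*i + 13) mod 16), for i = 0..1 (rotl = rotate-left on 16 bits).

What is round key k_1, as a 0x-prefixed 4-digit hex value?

K = 0x3CAD
k_0 = rotl(K, (1*0+13) mod 16) = rotl(K, 13) = 0xA795
k_1 = rotl(K, (1*1+13) mod 16) = rotl(K, 14) = 0x4F2B

0x4F2B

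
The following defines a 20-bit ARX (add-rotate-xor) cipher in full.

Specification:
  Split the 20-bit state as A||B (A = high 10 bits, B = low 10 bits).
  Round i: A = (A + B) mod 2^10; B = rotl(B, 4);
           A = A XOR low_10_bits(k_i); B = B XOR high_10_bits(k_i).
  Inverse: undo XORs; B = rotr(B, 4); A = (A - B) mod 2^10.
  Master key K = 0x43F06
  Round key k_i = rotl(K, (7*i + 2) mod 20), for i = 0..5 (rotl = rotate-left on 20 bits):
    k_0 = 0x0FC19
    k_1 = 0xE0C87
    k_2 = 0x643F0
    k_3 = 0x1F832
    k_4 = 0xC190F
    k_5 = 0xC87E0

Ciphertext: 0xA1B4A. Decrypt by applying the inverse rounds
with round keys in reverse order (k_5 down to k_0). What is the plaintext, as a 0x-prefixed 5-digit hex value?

s_0 = ciphertext = 0xA1B4A
s_1 = InvRound(s_0, k_5) = 0xA82C6
s_2 = InvRound(s_1, k_4) = 0xE4C1C
s_3 = InvRound(s_2, k_3) = 0xC6C86
s_4 = InvRound(s_3, k_2) = 0xD6991
s_5 = InvRound(s_4, k_1) = 0xCF0A1
s_6 = InvRound(s_5, k_0) = 0xE7389

0xE7389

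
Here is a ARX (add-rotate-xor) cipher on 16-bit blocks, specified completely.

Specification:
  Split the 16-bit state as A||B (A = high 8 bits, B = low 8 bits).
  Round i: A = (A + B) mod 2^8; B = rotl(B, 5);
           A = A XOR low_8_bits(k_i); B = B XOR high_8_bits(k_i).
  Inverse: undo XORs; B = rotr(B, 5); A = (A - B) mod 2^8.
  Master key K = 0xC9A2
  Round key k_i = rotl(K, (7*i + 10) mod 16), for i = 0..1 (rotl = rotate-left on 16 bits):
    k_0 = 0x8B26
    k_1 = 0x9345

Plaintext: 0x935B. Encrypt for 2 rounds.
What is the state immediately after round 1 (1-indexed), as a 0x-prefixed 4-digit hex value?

s_0 = plaintext = 0x935B
s_1 = Round(s_0, k_0) = 0xC8E0
s_2 = Round(s_1, k_1) = 0xED8F

0xC8E0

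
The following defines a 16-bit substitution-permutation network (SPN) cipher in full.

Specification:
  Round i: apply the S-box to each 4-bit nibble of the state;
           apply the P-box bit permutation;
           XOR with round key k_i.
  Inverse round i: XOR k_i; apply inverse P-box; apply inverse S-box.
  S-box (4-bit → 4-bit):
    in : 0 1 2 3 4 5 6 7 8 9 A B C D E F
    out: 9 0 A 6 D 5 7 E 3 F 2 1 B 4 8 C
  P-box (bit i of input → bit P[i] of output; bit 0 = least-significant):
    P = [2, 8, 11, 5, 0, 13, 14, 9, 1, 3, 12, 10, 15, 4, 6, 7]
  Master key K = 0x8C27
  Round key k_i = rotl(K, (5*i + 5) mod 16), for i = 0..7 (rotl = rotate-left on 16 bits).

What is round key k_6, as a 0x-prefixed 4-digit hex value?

0x613C

K = 0x8C27
k_0 = rotl(K, (5*0+5) mod 16) = rotl(K, 5) = 0x84F1
k_1 = rotl(K, (5*1+5) mod 16) = rotl(K, 10) = 0x9E30
k_2 = rotl(K, (5*2+5) mod 16) = rotl(K, 15) = 0xC613
k_3 = rotl(K, (5*3+5) mod 16) = rotl(K, 4) = 0xC278
k_4 = rotl(K, (5*4+5) mod 16) = rotl(K, 9) = 0x4F18
k_5 = rotl(K, (5*5+5) mod 16) = rotl(K, 14) = 0xE309
k_6 = rotl(K, (5*6+5) mod 16) = rotl(K, 3) = 0x613C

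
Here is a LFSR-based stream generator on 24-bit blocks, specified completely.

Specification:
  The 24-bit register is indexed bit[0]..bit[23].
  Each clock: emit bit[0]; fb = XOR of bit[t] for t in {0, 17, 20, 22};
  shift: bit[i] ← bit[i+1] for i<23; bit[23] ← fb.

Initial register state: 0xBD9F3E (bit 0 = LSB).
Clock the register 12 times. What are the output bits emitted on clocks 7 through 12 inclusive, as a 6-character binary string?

reg_0 = 0xBD9F3E
clock 1: out=0, reg = 0xDECF9F
clock 2: out=1, reg = 0x6F67CF
clock 3: out=1, reg = 0xB7B3E7
clock 4: out=1, reg = 0xDBD9F3
clock 5: out=1, reg = 0x6DECF9
clock 6: out=1, reg = 0x36F67C
clock 7: out=0, reg = 0x1B7B3E
clock 8: out=0, reg = 0x0DBD9F
clock 9: out=1, reg = 0x86DECF
clock 10: out=1, reg = 0x436F67
clock 11: out=1, reg = 0xA1B7B3
clock 12: out=1, reg = 0xD0DBD9

001111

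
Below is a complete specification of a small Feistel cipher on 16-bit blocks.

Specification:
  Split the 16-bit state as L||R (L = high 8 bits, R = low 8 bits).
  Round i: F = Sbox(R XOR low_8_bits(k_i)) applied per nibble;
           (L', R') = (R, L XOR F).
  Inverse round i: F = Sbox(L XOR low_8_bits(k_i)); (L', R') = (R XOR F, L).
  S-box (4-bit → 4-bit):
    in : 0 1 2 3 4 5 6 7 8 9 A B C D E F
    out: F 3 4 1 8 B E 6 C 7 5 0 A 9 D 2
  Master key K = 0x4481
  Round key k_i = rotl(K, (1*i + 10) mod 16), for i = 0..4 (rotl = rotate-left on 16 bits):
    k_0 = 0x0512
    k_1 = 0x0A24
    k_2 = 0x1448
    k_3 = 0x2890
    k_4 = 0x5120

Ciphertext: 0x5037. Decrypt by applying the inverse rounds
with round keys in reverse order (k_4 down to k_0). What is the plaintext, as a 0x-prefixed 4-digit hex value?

s_0 = ciphertext = 0x5037
s_1 = InvRound(s_0, k_4) = 0x5850
s_2 = InvRound(s_1, k_3) = 0xFC58
s_3 = InvRound(s_2, k_2) = 0x50FC
s_4 = InvRound(s_3, k_1) = 0x9450
s_5 = InvRound(s_4, k_0) = 0x9E94

0x9E94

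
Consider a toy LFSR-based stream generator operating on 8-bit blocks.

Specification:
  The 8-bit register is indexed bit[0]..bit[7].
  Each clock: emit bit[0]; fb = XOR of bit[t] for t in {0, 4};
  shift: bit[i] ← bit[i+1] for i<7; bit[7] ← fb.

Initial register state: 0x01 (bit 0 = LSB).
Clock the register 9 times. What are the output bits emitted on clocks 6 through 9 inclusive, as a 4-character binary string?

0001

reg_0 = 0x01
clock 1: out=1, reg = 0x80
clock 2: out=0, reg = 0x40
clock 3: out=0, reg = 0x20
clock 4: out=0, reg = 0x10
clock 5: out=0, reg = 0x88
clock 6: out=0, reg = 0x44
clock 7: out=0, reg = 0x22
clock 8: out=0, reg = 0x11
clock 9: out=1, reg = 0x08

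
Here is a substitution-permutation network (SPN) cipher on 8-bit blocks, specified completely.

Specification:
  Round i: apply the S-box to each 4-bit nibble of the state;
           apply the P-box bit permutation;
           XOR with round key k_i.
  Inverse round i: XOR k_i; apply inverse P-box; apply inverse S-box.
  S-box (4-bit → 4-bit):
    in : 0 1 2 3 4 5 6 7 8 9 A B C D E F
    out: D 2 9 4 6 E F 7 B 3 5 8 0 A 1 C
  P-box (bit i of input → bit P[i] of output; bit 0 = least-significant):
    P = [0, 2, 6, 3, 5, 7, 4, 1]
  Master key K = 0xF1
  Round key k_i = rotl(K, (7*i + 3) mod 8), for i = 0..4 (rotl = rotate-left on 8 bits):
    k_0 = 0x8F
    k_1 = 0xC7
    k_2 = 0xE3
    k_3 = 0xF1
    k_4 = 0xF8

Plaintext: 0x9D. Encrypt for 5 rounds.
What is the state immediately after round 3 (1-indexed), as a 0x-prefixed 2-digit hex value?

s_0 = plaintext = 0x9D
s_1 = Round(s_0, k_0) = 0x23
s_2 = Round(s_1, k_1) = 0xA5
s_3 = Round(s_2, k_2) = 0x9F
s_4 = Round(s_3, k_3) = 0x19
s_5 = Round(s_4, k_4) = 0x7D

0x9F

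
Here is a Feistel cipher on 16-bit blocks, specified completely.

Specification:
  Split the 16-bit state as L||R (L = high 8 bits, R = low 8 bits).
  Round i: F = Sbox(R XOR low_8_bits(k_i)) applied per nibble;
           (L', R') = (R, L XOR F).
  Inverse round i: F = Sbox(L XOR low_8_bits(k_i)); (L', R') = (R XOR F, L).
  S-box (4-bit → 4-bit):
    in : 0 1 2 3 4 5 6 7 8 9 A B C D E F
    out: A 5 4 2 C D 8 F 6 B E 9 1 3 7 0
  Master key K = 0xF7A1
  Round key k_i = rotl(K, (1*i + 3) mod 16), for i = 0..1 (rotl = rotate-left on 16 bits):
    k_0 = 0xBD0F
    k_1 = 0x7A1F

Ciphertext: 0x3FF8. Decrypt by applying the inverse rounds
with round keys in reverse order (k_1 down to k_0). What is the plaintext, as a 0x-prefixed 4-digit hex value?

0xACB2

s_0 = ciphertext = 0x3FF8
s_1 = InvRound(s_0, k_1) = 0xB23F
s_2 = InvRound(s_1, k_0) = 0xACB2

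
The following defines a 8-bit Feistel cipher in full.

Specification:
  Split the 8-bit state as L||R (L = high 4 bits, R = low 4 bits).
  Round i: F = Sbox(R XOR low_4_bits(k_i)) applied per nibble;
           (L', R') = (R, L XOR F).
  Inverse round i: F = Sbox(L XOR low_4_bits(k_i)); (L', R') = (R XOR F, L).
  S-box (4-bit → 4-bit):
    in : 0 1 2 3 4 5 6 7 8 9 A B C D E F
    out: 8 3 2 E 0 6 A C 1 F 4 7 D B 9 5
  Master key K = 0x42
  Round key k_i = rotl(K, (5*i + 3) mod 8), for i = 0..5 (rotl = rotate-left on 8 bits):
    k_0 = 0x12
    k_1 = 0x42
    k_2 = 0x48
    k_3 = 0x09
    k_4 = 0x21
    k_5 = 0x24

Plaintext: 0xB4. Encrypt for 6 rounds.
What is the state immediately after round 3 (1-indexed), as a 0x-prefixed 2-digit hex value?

0xA3

s_0 = plaintext = 0xB4
s_1 = Round(s_0, k_0) = 0x41
s_2 = Round(s_1, k_1) = 0x1A
s_3 = Round(s_2, k_2) = 0xA3
s_4 = Round(s_3, k_3) = 0x3E
s_5 = Round(s_4, k_4) = 0xE6
s_6 = Round(s_5, k_5) = 0x6C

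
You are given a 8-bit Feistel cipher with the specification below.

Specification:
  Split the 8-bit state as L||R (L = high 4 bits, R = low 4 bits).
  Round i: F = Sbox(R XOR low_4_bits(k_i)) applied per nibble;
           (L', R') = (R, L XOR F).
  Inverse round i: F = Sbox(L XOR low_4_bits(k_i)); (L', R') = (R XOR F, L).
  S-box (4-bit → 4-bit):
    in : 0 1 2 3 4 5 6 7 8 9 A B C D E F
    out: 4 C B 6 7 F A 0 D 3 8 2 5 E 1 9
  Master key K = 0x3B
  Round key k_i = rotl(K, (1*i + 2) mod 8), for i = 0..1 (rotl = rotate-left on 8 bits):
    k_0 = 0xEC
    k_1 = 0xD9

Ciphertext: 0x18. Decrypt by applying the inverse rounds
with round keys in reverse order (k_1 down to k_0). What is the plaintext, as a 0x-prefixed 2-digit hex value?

0x25

s_0 = ciphertext = 0x18
s_1 = InvRound(s_0, k_1) = 0x51
s_2 = InvRound(s_1, k_0) = 0x25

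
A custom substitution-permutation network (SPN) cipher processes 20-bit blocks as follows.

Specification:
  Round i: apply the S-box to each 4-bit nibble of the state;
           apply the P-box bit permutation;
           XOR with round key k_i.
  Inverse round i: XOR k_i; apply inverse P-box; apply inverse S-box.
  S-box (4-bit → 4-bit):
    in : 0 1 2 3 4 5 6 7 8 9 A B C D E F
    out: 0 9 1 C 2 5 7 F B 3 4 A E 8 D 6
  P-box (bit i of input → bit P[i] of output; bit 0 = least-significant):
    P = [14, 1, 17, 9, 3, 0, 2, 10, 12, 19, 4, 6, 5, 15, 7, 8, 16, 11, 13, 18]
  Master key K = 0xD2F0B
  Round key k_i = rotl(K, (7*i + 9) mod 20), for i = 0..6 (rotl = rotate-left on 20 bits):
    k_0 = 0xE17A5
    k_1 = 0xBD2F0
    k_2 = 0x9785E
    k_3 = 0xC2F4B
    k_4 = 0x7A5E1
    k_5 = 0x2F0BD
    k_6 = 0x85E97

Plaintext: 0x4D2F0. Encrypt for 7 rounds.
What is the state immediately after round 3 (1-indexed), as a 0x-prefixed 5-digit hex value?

0xC49F8

s_0 = plaintext = 0x4D2F0
s_1 = Round(s_0, k_0) = 0xE0EA0
s_2 = Round(s_1, k_1) = 0xEE2A4
s_3 = Round(s_2, k_2) = 0xC49F8
s_4 = Round(s_3, k_3) = 0x0D54C
s_5 = Round(s_4, k_4) = 0x5B6F2
s_6 = Round(s_5, k_5) = 0xB01A8
s_7 = Round(s_6, k_6) = 0xC04D1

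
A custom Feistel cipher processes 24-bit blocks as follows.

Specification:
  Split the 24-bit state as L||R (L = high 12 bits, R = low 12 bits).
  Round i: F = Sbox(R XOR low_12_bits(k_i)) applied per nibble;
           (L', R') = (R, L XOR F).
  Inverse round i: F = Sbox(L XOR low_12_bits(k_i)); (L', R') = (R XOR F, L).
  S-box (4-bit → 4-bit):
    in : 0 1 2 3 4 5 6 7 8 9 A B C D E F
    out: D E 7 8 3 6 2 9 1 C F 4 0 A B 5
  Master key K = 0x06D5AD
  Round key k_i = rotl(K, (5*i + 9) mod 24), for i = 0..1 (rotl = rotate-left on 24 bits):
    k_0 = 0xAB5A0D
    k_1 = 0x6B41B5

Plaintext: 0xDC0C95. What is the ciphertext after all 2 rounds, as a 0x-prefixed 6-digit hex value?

0xF017D6

s_0 = plaintext = 0xDC0C95
s_1 = Round(s_0, k_0) = 0xC95F01
s_2 = Round(s_1, k_1) = 0xF017D6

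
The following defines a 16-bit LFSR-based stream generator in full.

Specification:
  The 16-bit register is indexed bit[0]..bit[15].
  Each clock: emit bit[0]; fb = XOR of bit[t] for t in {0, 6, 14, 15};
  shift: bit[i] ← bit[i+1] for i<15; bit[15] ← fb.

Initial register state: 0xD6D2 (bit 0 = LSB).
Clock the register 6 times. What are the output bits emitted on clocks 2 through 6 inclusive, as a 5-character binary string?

reg_0 = 0xD6D2
clock 1: out=0, reg = 0xEB69
clock 2: out=1, reg = 0x75B4
clock 3: out=0, reg = 0xBADA
clock 4: out=0, reg = 0x5D6D
clock 5: out=1, reg = 0xAEB6
clock 6: out=0, reg = 0xD75B

10010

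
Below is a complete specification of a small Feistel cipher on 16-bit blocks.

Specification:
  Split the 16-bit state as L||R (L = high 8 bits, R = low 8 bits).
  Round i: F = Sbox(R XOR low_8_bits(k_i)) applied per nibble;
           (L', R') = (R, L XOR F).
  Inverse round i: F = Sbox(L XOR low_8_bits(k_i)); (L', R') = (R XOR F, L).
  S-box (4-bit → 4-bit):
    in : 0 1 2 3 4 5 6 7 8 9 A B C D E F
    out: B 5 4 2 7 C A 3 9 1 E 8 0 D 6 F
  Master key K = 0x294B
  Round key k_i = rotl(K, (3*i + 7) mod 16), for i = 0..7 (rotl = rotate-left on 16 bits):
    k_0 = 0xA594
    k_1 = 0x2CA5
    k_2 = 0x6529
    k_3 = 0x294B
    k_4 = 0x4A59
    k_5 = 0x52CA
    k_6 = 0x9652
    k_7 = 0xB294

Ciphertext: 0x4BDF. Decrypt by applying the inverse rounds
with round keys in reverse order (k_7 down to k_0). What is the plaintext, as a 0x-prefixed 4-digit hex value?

0x1B4F

s_0 = ciphertext = 0x4BDF
s_1 = InvRound(s_0, k_7) = 0x004B
s_2 = InvRound(s_1, k_6) = 0x8F00
s_3 = InvRound(s_2, k_5) = 0x7C8F
s_4 = InvRound(s_3, k_4) = 0xC37C
s_5 = InvRound(s_4, k_3) = 0xE5C3
s_6 = InvRound(s_5, k_2) = 0xC3E5
s_7 = InvRound(s_6, k_1) = 0x4FC3
s_8 = InvRound(s_7, k_0) = 0x1B4F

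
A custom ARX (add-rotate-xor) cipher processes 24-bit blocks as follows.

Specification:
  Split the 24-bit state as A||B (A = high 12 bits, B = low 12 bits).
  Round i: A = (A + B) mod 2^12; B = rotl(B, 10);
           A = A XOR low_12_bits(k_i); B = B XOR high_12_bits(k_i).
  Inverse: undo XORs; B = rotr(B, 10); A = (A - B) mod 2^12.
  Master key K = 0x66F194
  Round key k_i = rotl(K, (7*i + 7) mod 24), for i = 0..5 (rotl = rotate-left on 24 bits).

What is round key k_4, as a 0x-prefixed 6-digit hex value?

K = 0x66F194
k_0 = rotl(K, (7*0+7) mod 24) = rotl(K, 7) = 0x78CA33
k_1 = rotl(K, (7*1+7) mod 24) = rotl(K, 14) = 0x6519BC
k_2 = rotl(K, (7*2+7) mod 24) = rotl(K, 21) = 0x8CDE32
k_3 = rotl(K, (7*3+7) mod 24) = rotl(K, 4) = 0x6F1946
k_4 = rotl(K, (7*4+7) mod 24) = rotl(K, 11) = 0x8CA337

0x8CA337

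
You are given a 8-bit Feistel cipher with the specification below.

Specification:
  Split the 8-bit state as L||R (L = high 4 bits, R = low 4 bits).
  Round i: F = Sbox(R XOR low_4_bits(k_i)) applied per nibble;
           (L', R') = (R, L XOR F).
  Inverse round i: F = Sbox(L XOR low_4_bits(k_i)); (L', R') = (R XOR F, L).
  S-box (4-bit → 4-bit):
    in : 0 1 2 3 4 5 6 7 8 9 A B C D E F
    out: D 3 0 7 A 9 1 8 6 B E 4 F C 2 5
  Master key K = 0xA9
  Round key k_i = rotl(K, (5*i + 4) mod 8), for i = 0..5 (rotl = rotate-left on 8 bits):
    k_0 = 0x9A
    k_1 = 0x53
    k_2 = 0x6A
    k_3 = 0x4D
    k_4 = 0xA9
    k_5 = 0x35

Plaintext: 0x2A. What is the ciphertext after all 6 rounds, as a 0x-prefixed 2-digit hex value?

s_0 = plaintext = 0x2A
s_1 = Round(s_0, k_0) = 0xAF
s_2 = Round(s_1, k_1) = 0xF5
s_3 = Round(s_2, k_2) = 0x5A
s_4 = Round(s_3, k_3) = 0xAD
s_5 = Round(s_4, k_4) = 0xD0
s_6 = Round(s_5, k_5) = 0x04

0x04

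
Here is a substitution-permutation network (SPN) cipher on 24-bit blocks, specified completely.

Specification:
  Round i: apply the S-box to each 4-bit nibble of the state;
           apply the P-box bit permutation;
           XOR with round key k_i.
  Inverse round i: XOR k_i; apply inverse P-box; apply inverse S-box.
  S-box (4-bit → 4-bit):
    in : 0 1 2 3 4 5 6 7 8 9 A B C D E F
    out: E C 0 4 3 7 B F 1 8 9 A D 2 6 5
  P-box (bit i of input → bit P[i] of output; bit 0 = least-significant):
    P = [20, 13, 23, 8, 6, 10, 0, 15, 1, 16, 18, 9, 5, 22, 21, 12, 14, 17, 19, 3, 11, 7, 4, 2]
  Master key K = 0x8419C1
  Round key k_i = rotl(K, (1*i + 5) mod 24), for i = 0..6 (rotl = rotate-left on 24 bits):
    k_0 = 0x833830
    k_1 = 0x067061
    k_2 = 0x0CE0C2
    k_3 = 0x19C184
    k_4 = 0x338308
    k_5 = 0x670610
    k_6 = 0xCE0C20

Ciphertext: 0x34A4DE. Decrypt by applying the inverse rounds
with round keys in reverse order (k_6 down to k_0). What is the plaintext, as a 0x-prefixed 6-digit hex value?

s_0 = ciphertext = 0x34A4DE
s_1 = InvRound(s_0, k_6) = 0x7058A5
s_2 = InvRound(s_1, k_5) = 0x74A0E8
s_3 = InvRound(s_2, k_4) = 0xDD408B
s_4 = InvRound(s_3, k_3) = 0x99DF11
s_5 = InvRound(s_4, k_2) = 0x529757
s_6 = InvRound(s_5, k_1) = 0x184CB6
s_7 = InvRound(s_6, k_0) = 0xB594D5

0xB594D5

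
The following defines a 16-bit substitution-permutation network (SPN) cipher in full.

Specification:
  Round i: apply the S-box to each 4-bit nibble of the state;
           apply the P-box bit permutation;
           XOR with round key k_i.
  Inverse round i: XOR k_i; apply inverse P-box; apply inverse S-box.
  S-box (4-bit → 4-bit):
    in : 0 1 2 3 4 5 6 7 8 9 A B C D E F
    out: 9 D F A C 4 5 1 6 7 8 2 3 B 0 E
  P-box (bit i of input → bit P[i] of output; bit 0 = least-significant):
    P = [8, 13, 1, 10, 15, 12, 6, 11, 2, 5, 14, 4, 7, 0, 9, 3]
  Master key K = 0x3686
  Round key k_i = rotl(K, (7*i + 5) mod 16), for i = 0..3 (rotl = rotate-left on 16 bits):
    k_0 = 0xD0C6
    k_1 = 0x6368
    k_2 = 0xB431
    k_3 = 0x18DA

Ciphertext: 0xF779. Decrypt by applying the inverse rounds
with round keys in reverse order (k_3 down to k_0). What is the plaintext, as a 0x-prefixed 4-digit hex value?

s_0 = ciphertext = 0xF779
s_1 = InvRound(s_0, k_3) = 0x9802
s_2 = InvRound(s_1, k_2) = 0xB3AF
s_3 = InvRound(s_2, k_1) = 0xC695
s_4 = InvRound(s_3, k_0) = 0x8A84

0x8A84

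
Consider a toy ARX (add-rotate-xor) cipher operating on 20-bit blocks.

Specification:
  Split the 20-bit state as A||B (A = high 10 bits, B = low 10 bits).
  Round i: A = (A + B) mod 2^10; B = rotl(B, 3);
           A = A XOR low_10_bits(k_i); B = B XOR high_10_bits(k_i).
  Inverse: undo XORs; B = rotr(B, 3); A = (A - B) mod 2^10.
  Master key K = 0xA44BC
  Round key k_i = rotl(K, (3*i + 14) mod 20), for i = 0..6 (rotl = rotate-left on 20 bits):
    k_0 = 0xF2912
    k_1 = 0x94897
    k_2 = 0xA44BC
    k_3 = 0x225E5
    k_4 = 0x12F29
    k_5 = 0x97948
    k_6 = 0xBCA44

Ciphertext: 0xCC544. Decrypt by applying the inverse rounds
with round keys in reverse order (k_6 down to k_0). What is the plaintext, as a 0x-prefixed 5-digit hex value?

0x5FD92

s_0 = ciphertext = 0xCC544
s_1 = InvRound(s_0, k_6) = 0x7FF76
s_2 = InvRound(s_1, k_5) = 0x24825
s_3 = InvRound(s_2, k_4) = 0x2BB0D
s_4 = InvRound(s_3, k_3) = 0xB6E70
s_5 = InvRound(s_4, k_2) = 0x72C9C
s_6 = InvRound(s_5, k_1) = 0x80F59
s_7 = InvRound(s_6, k_0) = 0x5FD92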